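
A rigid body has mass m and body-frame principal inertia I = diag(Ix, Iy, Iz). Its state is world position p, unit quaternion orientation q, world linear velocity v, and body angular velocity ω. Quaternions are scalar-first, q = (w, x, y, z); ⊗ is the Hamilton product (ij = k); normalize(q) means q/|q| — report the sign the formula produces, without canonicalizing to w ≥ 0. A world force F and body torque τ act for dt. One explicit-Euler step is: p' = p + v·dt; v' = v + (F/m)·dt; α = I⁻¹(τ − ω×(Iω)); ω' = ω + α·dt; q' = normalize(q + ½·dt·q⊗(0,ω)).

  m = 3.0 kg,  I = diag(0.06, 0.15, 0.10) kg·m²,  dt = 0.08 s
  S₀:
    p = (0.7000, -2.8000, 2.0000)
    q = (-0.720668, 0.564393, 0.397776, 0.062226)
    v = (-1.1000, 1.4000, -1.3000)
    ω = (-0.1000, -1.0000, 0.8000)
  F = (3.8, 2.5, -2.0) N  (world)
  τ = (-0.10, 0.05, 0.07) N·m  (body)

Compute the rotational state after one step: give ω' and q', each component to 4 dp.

ω×(Iω) gyroscopic = (0.0400, 0.0032, 0.0090)
(τ − ω×Iω)/I = (-2.3333, 0.3120, 0.6100)
ω + α·dt = (-0.2867, -0.9750, 0.8488)
Hamilton product q⊗(0,ω) = (0.4044345, 0.4525136, 0.2629310, -1.1011498)
q + ½dt·q⊗(0,ω), renormalized = (-0.7036, 0.5817, 0.4078, 0.0182)

ω' = (-0.2867, -0.9750, 0.8488)
q' = (-0.7036, 0.5817, 0.4078, 0.0182)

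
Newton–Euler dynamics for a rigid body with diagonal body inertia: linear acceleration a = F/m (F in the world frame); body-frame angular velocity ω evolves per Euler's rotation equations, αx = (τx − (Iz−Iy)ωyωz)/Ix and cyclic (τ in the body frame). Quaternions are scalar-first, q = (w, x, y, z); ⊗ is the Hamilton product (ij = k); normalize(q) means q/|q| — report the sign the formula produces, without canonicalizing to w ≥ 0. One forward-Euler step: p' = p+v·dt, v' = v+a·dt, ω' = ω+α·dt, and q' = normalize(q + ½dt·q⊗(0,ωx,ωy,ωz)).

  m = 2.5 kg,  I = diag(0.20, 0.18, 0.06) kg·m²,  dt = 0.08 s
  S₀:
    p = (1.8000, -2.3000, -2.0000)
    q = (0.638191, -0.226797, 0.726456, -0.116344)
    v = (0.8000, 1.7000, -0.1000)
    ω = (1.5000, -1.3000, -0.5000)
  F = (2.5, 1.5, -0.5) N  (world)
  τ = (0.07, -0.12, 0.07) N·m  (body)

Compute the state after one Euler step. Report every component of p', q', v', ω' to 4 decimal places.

p' = (1.8640, -2.1640, -2.0080)
q' = (0.6850, -0.2084, 0.6795, -0.1604)
v' = (0.8800, 1.7480, -0.1160)
ω' = (1.5592, -1.3067, -0.4587)

precession coupling ω×(Iω) = (-0.0780, -0.1050, 0.0390)
α = I⁻¹(τ − ω×Iω) = (0.7400, -0.0833, 0.5167)
new body rate ω' = (1.5592, -1.3067, -0.4587)
Hamilton product q⊗(0,ω) = (1.2264163, 0.4428113, -1.1175628, -1.1139434)
q + ½dt·q⊗(0,ω), renormalized = (0.6850, -0.2084, 0.6795, -0.1604)
a = F/m = (1.0000, 0.6000, -0.2000)
p + v·dt = (1.8640, -2.1640, -2.0080)
v + (F/m)dt = (0.8800, 1.7480, -0.1160)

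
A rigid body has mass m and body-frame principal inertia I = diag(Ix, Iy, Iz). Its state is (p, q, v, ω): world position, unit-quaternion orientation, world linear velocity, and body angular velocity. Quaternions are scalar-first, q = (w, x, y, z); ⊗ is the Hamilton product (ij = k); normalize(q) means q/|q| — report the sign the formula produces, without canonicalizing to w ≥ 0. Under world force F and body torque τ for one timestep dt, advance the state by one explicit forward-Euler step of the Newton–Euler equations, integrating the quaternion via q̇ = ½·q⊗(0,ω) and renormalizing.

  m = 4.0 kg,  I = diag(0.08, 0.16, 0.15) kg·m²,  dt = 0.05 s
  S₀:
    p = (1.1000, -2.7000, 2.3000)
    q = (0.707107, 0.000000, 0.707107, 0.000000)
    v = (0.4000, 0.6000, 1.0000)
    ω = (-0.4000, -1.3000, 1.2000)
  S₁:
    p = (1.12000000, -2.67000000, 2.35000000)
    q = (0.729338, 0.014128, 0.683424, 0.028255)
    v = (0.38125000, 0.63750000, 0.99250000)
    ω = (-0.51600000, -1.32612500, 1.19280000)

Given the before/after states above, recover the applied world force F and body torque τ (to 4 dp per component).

F = (-1.5000, 3.0000, -0.6000)
τ = (-0.1700, -0.0500, 0.0200)

Δv = v₁−v₀ = (-0.01875000, 0.03750000, -0.00750000)
applied force F = (-1.5000, 3.0000, -0.6000)
Δω = ω₁−ω₀ = (-0.11600000, -0.02612500, -0.00720000)
applied torque τ = (-0.1700, -0.0500, 0.0200)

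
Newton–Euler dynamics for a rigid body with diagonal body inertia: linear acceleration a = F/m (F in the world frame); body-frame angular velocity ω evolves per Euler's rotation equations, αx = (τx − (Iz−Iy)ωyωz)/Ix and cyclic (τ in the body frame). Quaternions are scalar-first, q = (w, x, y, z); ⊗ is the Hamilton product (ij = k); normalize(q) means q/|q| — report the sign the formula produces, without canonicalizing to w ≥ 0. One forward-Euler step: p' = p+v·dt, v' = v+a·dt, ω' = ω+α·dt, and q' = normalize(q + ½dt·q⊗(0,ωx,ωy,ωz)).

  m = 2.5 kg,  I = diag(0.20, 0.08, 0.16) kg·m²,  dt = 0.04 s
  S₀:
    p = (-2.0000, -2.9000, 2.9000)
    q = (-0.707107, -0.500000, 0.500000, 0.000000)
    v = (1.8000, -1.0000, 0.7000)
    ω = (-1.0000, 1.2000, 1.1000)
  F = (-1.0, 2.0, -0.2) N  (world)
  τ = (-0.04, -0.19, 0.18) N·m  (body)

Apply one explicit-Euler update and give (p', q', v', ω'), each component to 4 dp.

p' = (-1.9280, -2.9400, 2.9280)
q' = (-0.7286, -0.4745, 0.4937, -0.0175)
v' = (1.7840, -0.9680, 0.6968)
ω' = (-1.0291, 1.1270, 1.1090)

α = I⁻¹(τ − ω×Iω) = (-0.7280, -1.8250, 0.2250)
new body rate ω' = (-1.0291, 1.1270, 1.1090)
2q̇ = q⊗(0,ω) = (-1.1000000, 1.2571070, -0.2985284, -0.8778177)
q + ½dt·q⊗(0,ω), renormalized = (-0.7286, -0.4745, 0.4937, -0.0175)
p' = p + v·dt = (-1.9280, -2.9400, 2.9280)
v + (F/m)dt = (1.7840, -0.9680, 0.6968)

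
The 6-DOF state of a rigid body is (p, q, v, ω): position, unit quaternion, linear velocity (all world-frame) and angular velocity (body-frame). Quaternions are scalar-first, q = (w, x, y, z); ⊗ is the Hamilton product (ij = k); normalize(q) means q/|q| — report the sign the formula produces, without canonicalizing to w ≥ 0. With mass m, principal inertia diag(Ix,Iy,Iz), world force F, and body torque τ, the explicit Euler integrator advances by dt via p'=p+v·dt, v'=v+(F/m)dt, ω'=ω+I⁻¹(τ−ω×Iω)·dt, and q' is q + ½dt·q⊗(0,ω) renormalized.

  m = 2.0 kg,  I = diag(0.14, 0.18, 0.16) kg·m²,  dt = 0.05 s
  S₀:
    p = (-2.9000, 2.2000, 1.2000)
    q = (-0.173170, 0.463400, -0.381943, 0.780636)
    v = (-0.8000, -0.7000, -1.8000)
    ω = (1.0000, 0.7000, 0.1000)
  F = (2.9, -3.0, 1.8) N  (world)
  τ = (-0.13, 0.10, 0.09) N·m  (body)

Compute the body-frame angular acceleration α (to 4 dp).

precession coupling ω×(Iω) = (-0.0014, -0.0020, 0.0280)
α = I⁻¹(τ − ω×Iω) = (-0.9186, 0.5667, 0.3875)

α = (-0.9186, 0.5667, 0.3875)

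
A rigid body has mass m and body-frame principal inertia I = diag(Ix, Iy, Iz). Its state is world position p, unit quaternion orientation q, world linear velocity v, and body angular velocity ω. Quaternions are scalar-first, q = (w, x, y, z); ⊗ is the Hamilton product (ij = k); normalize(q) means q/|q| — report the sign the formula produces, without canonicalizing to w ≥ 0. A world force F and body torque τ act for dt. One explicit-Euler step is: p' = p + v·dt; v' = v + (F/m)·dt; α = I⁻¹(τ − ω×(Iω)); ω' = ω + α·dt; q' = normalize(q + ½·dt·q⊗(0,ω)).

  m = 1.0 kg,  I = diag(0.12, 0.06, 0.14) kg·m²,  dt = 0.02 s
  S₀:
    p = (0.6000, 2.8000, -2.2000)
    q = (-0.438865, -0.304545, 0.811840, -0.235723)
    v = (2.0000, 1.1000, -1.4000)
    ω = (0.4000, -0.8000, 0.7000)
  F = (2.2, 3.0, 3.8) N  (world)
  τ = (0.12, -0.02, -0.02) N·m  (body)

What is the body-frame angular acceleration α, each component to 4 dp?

precession coupling ω×(Iω) = (-0.0448, -0.0056, 0.0192)
α = I⁻¹(τ − ω×Iω) = (1.3733, -0.2400, -0.2800)

α = (1.3733, -0.2400, -0.2800)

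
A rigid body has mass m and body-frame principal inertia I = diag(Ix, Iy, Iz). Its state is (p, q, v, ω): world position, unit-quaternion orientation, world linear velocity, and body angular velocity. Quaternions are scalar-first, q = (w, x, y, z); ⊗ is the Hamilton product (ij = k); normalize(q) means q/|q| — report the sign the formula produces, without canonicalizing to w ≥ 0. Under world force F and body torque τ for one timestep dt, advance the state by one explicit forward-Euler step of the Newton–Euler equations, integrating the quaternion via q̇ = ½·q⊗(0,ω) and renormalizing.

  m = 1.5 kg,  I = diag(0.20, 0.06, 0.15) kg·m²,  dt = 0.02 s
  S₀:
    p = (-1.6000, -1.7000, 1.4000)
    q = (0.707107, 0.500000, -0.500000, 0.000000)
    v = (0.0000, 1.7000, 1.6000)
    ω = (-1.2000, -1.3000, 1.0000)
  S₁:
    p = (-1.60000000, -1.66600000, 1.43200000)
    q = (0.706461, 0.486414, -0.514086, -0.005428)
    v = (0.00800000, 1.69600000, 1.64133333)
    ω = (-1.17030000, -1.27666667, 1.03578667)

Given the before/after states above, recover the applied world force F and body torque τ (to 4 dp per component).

velocity change Δv = (0.00800000, -0.00400000, 0.04133333)
m·(v₁−v₀)/dt = (0.6000, -0.3000, 3.1000)
rate change Δω = (0.02970000, 0.02333333, 0.03578667)
applied torque τ = (0.1800, 0.0100, 0.0500)

F = (0.6000, -0.3000, 3.1000)
τ = (0.1800, 0.0100, 0.0500)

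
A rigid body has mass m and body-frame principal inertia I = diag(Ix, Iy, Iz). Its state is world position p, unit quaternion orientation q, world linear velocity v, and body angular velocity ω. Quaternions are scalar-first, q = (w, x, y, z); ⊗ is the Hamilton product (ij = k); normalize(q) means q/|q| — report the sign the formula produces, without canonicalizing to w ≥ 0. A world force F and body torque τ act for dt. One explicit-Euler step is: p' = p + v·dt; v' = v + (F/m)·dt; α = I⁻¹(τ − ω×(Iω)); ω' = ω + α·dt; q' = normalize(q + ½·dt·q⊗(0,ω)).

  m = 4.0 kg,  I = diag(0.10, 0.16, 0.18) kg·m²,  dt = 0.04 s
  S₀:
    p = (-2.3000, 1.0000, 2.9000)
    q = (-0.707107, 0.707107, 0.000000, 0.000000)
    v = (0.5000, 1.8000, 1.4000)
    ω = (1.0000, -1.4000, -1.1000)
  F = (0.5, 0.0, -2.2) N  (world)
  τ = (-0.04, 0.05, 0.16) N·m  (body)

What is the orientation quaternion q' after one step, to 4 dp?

q' = (-0.7206, 0.6924, 0.0353, -0.0042)

2q̇ = q⊗(0,ω) = (-0.7071070, -0.7071070, 1.7677675, -0.2121321)
updated quaternion q' = (-0.7206, 0.6924, 0.0353, -0.0042)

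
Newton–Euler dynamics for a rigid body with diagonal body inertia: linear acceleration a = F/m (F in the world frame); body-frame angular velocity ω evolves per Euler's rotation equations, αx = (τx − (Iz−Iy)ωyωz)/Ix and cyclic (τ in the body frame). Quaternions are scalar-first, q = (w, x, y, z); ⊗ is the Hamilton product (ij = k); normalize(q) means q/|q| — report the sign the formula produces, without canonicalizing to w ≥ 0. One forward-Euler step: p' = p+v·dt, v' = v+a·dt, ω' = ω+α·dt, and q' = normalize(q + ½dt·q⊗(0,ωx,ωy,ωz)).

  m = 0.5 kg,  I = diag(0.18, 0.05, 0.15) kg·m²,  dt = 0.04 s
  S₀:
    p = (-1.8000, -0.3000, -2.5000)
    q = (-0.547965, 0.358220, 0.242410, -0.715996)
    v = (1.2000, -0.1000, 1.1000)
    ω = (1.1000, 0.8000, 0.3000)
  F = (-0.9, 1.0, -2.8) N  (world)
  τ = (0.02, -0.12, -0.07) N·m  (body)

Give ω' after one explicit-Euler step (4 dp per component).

ω' = (1.0991, 0.6961, 0.3118)

angular accel α = (-0.0222, -2.5980, 0.2960)
new body rate ω' = (1.0991, 0.6961, 0.3118)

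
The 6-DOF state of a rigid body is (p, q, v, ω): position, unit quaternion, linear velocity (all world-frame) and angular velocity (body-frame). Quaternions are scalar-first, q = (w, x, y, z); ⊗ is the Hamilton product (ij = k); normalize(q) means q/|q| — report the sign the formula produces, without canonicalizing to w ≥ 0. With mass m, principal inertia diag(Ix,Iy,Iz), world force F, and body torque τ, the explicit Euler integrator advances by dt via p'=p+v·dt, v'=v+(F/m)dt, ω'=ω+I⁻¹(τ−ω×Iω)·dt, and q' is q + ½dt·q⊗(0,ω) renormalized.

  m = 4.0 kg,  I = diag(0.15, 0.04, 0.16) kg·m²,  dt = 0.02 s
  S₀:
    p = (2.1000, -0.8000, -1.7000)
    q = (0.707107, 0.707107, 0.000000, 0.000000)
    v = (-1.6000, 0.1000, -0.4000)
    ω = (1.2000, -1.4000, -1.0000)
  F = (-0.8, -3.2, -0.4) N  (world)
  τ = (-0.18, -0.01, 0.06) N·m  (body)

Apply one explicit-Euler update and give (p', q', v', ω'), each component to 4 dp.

linear accel F/m = (-0.2000, -0.8000, -0.1000)
p + v·dt = (2.0680, -0.7980, -1.7080)
v + (F/m)dt = (-1.6040, 0.0840, -0.4020)
gyro term ω×Iω = (0.1680, 0.0120, 0.1848)
α = I⁻¹(τ − ω×Iω) = (-2.3200, -0.5500, -0.7800)
new body rate ω' = (1.1536, -1.4110, -1.0156)
Hamilton product q⊗(0,ω) = (-0.8485284, 0.8485284, -0.2828428, -1.6970568)
updated quaternion q' = (0.6985, 0.7154, -0.0028, -0.0170)

p' = (2.0680, -0.7980, -1.7080)
q' = (0.6985, 0.7154, -0.0028, -0.0170)
v' = (-1.6040, 0.0840, -0.4020)
ω' = (1.1536, -1.4110, -1.0156)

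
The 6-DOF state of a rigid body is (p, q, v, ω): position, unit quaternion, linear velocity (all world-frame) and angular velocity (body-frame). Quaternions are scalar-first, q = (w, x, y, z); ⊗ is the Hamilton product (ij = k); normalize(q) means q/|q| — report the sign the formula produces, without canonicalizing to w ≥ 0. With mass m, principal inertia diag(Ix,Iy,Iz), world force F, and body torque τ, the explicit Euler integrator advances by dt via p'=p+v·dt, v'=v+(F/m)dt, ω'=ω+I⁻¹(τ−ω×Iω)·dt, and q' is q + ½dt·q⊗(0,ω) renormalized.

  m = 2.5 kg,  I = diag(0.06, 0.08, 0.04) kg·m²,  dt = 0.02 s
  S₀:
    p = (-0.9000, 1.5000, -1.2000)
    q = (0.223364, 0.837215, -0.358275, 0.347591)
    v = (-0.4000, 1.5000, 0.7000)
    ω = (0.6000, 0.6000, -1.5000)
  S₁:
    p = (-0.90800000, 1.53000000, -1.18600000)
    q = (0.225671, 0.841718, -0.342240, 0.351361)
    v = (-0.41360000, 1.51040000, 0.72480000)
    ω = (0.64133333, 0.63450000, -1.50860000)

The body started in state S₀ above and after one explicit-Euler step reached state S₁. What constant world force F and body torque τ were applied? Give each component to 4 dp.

F = (-1.7000, 1.3000, 3.1000)
τ = (0.1600, 0.1200, -0.0100)

velocity change Δv = (-0.01360000, 0.01040000, 0.02480000)
applied force F = (-1.7000, 1.3000, 3.1000)
ω₁ − ω₀ = (0.04133333, 0.03450000, -0.00860000)
ω₀×(Iω₀) = (0.0360, -0.0180, 0.0072)
I·α + gyro = (0.1600, 0.1200, -0.0100)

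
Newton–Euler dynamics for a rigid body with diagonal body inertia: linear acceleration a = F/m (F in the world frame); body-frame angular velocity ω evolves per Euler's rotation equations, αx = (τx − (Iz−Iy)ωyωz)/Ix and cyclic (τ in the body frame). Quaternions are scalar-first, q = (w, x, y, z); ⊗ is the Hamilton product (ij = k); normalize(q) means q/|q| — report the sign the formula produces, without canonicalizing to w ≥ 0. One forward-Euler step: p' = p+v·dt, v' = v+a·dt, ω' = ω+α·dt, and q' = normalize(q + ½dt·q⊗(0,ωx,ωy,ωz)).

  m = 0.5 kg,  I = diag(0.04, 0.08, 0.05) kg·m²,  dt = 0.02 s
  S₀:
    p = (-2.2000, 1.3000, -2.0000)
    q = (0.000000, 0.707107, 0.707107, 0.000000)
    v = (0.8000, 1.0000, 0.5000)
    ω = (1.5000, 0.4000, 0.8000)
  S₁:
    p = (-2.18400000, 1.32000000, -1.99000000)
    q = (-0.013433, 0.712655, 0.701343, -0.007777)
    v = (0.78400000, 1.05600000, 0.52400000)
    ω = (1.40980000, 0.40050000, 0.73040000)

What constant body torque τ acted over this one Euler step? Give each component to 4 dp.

ω₁ − ω₀ = (-0.09020000, 0.00050000, -0.06960000)
gyro term ω₀×Iω₀ = (-0.0096, -0.0120, 0.0240)
applied torque τ = (-0.1900, -0.0100, -0.1500)

τ = (-0.1900, -0.0100, -0.1500)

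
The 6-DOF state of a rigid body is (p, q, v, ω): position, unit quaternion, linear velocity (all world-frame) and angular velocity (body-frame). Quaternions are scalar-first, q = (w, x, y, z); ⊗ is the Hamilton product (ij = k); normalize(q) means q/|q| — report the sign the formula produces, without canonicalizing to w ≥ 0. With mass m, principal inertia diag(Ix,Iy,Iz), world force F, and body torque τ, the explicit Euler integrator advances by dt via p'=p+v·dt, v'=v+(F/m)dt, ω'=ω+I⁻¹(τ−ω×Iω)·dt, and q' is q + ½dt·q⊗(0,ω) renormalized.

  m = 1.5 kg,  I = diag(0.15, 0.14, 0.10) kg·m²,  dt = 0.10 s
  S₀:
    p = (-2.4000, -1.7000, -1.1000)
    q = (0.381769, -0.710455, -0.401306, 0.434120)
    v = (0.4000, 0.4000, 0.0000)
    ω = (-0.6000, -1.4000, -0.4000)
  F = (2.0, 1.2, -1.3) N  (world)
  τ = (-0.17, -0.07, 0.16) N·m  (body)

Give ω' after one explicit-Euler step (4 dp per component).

precession coupling ω×(Iω) = (-0.0224, 0.0120, -0.0084)
angular accel α = (-0.9840, -0.5857, 1.6840)
ω' = ω + α·dt = (-0.6984, -1.4586, -0.2316)

ω' = (-0.6984, -1.4586, -0.2316)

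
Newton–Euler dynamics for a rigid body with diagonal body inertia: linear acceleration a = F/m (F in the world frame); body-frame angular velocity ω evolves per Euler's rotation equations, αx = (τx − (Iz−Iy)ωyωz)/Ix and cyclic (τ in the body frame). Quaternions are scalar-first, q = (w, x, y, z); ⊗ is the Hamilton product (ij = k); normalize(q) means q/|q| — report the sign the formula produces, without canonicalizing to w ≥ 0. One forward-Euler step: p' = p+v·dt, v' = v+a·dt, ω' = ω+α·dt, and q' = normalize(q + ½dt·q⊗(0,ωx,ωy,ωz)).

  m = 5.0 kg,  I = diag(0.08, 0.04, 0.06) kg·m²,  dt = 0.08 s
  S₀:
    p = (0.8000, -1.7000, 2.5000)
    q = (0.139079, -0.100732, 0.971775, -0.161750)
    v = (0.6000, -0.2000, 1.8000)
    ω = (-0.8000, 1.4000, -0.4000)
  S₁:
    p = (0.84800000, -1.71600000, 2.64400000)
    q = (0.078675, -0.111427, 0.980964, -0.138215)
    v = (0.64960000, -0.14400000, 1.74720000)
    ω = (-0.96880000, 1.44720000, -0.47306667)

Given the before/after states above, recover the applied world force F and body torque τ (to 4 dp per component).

v₁ − v₀ = (0.04960000, 0.05600000, -0.05280000)
F = m·Δv/dt = (3.1000, 3.5000, -3.3000)
ω₁ − ω₀ = (-0.16880000, 0.04720000, -0.07306667)
applied torque τ = (-0.1800, 0.0300, -0.0100)

F = (3.1000, 3.5000, -3.3000)
τ = (-0.1800, 0.0300, -0.0100)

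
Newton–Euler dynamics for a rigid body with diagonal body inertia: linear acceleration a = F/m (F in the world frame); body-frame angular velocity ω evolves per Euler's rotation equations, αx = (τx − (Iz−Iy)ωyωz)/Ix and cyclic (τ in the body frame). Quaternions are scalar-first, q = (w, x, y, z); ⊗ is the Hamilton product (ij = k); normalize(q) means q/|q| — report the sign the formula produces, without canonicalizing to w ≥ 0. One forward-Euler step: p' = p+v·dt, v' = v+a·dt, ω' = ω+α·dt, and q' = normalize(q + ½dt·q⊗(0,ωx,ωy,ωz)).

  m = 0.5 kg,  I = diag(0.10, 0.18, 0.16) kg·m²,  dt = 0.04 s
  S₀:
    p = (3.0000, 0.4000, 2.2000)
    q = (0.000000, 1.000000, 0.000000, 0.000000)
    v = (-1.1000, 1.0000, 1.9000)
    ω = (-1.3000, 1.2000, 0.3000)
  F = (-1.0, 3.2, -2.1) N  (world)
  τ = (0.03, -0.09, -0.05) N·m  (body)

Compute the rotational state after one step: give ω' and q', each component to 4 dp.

ω×(Iω) gyroscopic = (-0.0072, 0.0234, -0.1248)
angular accel α = (0.3720, -0.6300, 0.4675)
ω + α·dt = (-1.2851, 1.1748, 0.3187)
q⊗(0,ω) = (1.3000000, 0.0000000, -0.3000000, 1.2000000)
q' = normalize(q + ½dt·q⊗(0,ω)) = (0.0260, 0.9994, -0.0060, 0.0240)

ω' = (-1.2851, 1.1748, 0.3187)
q' = (0.0260, 0.9994, -0.0060, 0.0240)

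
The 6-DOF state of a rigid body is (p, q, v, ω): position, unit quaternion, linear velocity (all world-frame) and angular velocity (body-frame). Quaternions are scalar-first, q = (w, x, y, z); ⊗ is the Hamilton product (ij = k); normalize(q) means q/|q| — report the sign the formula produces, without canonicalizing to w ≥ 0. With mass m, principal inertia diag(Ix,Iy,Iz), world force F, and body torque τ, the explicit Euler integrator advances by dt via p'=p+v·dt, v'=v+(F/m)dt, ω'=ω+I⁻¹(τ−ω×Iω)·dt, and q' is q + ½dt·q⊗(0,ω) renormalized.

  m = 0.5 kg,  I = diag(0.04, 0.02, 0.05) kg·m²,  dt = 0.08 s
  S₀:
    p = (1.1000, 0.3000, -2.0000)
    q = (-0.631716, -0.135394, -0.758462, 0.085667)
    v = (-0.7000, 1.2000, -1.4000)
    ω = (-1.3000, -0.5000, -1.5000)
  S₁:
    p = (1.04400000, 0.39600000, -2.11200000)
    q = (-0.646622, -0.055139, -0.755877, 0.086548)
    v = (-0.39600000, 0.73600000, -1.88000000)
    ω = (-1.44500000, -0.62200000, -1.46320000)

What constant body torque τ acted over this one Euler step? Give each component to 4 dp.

τ = (-0.0500, -0.0500, 0.0100)

ω₁ − ω₀ = (-0.14500000, -0.12200000, 0.03680000)
ω₀×(Iω₀) = (0.0225, -0.0195, -0.0130)
I·α + gyro = (-0.0500, -0.0500, 0.0100)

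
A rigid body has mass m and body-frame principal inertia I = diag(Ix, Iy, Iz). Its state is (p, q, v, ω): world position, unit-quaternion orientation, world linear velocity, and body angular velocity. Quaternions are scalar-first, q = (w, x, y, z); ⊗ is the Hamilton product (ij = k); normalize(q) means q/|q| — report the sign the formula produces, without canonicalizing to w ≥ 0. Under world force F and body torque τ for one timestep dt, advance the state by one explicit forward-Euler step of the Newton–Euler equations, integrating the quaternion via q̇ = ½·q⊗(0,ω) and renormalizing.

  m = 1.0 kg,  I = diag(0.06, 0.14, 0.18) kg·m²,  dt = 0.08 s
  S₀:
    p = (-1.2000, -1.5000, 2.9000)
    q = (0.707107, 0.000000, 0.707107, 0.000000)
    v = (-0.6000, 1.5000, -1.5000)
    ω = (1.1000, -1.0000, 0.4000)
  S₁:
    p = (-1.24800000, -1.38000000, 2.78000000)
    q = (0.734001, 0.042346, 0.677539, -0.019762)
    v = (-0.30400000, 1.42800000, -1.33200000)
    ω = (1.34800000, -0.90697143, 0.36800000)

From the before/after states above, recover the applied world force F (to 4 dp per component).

velocity change Δv = (0.29600000, -0.07200000, 0.16800000)
m·(v₁−v₀)/dt = (3.7000, -0.9000, 2.1000)

F = (3.7000, -0.9000, 2.1000)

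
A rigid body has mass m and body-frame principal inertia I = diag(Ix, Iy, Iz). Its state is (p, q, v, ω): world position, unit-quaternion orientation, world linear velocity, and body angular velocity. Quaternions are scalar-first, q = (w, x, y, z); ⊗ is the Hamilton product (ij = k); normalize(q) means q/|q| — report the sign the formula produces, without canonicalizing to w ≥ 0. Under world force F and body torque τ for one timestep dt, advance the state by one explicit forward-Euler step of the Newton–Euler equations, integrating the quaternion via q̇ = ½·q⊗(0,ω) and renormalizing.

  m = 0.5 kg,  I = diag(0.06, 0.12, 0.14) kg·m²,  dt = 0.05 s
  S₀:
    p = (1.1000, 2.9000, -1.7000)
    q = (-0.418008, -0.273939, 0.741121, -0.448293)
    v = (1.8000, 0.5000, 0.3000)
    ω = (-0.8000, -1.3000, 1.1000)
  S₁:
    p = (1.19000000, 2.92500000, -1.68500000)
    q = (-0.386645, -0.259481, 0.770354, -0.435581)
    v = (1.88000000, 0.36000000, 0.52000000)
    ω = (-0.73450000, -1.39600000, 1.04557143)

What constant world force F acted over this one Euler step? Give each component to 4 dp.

Δv = v₁−v₀ = (0.08000000, -0.14000000, 0.22000000)
applied force F = (0.8000, -1.4000, 2.2000)

F = (0.8000, -1.4000, 2.2000)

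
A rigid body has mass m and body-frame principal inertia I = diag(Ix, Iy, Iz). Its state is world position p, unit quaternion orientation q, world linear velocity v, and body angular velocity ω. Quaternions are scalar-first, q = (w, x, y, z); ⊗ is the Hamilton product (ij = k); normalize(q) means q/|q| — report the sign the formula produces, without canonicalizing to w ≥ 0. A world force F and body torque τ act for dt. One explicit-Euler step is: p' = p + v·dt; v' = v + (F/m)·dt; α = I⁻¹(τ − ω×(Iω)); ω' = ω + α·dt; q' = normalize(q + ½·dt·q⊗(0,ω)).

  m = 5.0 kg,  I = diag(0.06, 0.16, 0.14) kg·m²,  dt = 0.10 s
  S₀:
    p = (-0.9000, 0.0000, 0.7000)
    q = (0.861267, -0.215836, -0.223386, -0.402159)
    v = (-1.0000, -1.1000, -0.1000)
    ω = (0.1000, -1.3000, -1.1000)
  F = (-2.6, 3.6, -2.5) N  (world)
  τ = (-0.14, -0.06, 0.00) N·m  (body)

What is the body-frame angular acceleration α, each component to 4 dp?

ω×(Iω) gyroscopic = (-0.0286, 0.0088, -0.0130)
α = I⁻¹(τ − ω×Iω) = (-1.8567, -0.4300, 0.0929)

α = (-1.8567, -0.4300, 0.0929)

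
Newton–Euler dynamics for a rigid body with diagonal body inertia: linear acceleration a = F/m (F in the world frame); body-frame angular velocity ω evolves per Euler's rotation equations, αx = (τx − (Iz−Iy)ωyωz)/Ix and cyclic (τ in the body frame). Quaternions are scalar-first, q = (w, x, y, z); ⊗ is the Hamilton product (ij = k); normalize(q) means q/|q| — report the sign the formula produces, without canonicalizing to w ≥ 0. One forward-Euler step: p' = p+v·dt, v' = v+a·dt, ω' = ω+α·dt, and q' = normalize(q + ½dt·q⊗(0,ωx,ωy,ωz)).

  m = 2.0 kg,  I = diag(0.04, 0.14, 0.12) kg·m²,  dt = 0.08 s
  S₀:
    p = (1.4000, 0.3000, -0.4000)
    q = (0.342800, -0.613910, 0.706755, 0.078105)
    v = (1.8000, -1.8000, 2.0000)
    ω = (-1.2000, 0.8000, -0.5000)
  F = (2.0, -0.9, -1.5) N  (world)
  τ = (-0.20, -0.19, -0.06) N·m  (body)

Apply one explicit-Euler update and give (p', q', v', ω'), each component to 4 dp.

p' = p + v·dt = (1.5440, 0.1560, -0.2400)
v + (F/m)dt = (1.8800, -1.8360, 1.9400)
ω×(Iω) gyroscopic = (0.0080, -0.0480, -0.0960)
α = I⁻¹(τ − ω×Iω) = (-5.2000, -1.0143, 0.3000)
ω' = ω + α·dt = (-1.6160, 0.7189, -0.4760)
q⊗(0,ω) = (-1.2630435, -0.8272215, -0.1264410, 0.1855780)
q' = normalize(q + ½dt·q⊗(0,ω)) = (0.2917, -0.6458, 0.7004, 0.0854)

p' = (1.5440, 0.1560, -0.2400)
q' = (0.2917, -0.6458, 0.7004, 0.0854)
v' = (1.8800, -1.8360, 1.9400)
ω' = (-1.6160, 0.7189, -0.4760)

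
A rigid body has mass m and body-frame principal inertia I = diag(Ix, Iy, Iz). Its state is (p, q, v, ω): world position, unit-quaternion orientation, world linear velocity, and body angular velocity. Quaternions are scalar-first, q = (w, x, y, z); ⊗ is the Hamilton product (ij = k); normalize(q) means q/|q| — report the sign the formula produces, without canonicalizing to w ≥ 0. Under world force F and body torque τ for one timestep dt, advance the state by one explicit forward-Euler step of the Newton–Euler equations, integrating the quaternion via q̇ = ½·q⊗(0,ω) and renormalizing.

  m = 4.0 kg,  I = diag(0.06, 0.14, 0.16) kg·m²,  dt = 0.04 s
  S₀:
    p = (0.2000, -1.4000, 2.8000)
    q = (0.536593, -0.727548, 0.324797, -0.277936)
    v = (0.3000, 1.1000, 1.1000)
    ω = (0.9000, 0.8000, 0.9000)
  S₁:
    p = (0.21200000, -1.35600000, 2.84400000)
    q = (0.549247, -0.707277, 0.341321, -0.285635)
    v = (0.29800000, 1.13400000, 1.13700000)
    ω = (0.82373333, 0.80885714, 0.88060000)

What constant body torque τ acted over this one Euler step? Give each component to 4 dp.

rate change Δω = (-0.07626667, 0.00885714, -0.01940000)
I·α + gyro = (-0.1000, -0.0500, -0.0200)

τ = (-0.1000, -0.0500, -0.0200)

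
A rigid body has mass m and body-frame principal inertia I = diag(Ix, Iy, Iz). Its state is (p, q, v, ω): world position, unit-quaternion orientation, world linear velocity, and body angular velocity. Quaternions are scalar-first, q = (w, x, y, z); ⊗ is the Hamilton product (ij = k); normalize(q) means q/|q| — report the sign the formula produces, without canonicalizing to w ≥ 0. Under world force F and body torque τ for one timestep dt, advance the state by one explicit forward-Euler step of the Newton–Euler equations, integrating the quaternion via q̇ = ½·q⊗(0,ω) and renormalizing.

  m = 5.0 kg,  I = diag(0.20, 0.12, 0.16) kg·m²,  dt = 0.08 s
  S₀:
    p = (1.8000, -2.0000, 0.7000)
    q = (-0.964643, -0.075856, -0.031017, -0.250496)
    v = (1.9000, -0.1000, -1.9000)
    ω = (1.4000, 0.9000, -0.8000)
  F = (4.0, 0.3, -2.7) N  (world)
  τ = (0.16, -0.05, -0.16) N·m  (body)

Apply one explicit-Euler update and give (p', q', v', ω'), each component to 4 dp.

p' = (1.9520, -2.0080, 0.5480)
q' = (-0.9647, -0.1195, -0.0820, -0.2200)
v' = (1.9640, -0.0952, -1.9432)
ω' = (1.4755, 0.8965, -0.8296)

a = F/m = (0.8000, 0.0600, -0.5400)
new position p' = (1.9520, -2.0080, 0.5480)
v' = v + a·dt = (1.9640, -0.0952, -1.9432)
α = I⁻¹(τ − ω×Iω) = (0.9440, -0.0433, -0.3700)
ω + α·dt = (1.4755, 0.8965, -0.8296)
q⊗(0,ω) = (-0.0662831, -1.1002402, -1.2795579, 0.7468678)
updated quaternion q' = (-0.9647, -0.1195, -0.0820, -0.2200)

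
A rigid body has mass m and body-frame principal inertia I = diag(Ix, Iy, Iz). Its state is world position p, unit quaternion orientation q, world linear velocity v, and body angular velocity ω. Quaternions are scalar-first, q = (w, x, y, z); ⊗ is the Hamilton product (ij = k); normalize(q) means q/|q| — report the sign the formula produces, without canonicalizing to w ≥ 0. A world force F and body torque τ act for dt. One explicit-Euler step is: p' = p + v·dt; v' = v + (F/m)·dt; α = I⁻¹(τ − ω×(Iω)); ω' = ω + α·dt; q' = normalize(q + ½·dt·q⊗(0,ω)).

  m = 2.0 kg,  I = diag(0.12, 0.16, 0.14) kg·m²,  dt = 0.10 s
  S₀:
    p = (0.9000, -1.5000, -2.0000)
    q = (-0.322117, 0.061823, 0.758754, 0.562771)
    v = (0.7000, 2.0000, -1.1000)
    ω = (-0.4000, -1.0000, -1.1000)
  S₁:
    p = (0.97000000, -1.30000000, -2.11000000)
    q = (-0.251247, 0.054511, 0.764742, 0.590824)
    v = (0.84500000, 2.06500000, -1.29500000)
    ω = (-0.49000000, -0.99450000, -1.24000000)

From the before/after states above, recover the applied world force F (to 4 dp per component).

v₁ − v₀ = (0.14500000, 0.06500000, -0.19500000)
F = m·Δv/dt = (2.9000, 1.3000, -3.9000)

F = (2.9000, 1.3000, -3.9000)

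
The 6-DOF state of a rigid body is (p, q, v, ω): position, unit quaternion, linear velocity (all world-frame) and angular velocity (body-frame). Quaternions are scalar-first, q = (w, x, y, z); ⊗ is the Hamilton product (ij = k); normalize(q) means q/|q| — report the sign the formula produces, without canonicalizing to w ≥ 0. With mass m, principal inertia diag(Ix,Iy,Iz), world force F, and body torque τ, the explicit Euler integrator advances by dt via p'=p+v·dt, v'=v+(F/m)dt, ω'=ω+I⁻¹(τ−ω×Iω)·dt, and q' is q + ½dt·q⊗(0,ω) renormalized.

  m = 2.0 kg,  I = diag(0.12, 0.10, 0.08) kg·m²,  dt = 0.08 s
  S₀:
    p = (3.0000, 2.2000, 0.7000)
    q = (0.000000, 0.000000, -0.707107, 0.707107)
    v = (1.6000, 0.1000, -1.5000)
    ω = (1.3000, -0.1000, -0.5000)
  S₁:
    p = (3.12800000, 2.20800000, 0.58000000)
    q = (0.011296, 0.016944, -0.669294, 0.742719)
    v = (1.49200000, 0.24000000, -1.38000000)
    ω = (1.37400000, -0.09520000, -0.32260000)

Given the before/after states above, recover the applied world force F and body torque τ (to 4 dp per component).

F = (-2.7000, 3.5000, 3.0000)
τ = (0.1100, -0.0200, 0.1800)

Δω = ω₁−ω₀ = (0.07400000, 0.00480000, 0.17740000)
τ = I·(Δω/dt) + ω₀×(Iω₀) = (0.1100, -0.0200, 0.1800)
Δv = v₁−v₀ = (-0.10800000, 0.14000000, 0.12000000)
applied force F = (-2.7000, 3.5000, 3.0000)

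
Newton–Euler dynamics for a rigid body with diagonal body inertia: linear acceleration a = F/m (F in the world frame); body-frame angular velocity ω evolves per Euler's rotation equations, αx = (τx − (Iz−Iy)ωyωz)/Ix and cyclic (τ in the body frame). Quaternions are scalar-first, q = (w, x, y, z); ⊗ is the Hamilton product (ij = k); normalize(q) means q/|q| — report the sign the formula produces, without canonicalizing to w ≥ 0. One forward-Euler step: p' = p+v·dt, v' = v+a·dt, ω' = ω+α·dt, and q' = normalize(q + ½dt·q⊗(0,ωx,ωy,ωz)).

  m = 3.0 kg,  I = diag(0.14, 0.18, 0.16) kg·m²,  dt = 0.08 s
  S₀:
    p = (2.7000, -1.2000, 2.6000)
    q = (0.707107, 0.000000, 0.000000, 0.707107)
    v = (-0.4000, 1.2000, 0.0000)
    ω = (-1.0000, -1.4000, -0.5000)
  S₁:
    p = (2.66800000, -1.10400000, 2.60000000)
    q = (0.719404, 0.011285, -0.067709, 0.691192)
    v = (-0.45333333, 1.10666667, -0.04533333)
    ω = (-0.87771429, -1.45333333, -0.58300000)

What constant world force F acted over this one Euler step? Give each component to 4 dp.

F = (-2.0000, -3.5000, -1.7000)

Δv = v₁−v₀ = (-0.05333333, -0.09333333, -0.04533333)
m·(v₁−v₀)/dt = (-2.0000, -3.5000, -1.7000)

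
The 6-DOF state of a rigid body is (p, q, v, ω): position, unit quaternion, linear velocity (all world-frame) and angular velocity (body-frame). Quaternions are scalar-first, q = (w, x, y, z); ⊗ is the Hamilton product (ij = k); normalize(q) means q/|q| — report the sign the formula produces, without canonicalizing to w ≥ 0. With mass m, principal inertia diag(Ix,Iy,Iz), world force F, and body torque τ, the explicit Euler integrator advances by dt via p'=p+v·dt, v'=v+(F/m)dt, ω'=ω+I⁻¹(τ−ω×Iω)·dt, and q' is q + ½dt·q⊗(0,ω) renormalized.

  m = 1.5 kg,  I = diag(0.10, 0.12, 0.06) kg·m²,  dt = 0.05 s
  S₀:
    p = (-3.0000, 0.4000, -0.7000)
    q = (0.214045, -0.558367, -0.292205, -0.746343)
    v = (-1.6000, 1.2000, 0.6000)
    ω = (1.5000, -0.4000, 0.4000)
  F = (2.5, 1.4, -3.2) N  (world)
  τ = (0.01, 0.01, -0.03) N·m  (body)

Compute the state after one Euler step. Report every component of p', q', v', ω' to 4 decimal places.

p' = (-3.0800, 0.4600, -0.6700)
q' = (0.2393, -0.5603, -0.3165, -0.7271)
v' = (-1.5167, 1.2467, 0.4933)
ω' = (1.5002, -0.4058, 0.3850)

ω×(Iω) gyroscopic = (0.0096, 0.0240, -0.0120)
α = I⁻¹(τ − ω×Iω) = (0.0040, -0.1167, -0.3000)
new body rate ω' = (1.5002, -0.4058, 0.3850)
2q̇ = q⊗(0,ω) = (1.0192057, -0.0943517, -0.9817857, 0.7472723)
q' = normalize(q + ½dt·q⊗(0,ω)) = (0.2393, -0.5603, -0.3165, -0.7271)
p + v·dt = (-3.0800, 0.4600, -0.6700)
v + (F/m)dt = (-1.5167, 1.2467, 0.4933)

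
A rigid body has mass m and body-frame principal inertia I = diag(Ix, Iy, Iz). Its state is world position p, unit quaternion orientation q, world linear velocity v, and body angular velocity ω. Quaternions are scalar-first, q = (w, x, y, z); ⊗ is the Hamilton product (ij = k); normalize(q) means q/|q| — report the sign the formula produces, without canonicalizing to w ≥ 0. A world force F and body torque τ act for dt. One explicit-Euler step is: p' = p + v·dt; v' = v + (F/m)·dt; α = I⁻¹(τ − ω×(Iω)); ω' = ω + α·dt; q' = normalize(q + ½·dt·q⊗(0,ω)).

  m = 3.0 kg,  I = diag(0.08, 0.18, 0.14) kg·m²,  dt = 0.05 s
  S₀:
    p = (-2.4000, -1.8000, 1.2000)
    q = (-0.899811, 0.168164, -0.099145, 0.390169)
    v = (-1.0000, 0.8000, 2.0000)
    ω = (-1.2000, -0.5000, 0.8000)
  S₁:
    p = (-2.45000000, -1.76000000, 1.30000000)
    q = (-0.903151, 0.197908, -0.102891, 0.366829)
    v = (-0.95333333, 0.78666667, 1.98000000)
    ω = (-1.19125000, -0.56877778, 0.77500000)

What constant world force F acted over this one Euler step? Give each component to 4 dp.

velocity change Δv = (0.04666667, -0.01333333, -0.02000000)
F = m·Δv/dt = (2.8000, -0.8000, -1.2000)

F = (2.8000, -0.8000, -1.2000)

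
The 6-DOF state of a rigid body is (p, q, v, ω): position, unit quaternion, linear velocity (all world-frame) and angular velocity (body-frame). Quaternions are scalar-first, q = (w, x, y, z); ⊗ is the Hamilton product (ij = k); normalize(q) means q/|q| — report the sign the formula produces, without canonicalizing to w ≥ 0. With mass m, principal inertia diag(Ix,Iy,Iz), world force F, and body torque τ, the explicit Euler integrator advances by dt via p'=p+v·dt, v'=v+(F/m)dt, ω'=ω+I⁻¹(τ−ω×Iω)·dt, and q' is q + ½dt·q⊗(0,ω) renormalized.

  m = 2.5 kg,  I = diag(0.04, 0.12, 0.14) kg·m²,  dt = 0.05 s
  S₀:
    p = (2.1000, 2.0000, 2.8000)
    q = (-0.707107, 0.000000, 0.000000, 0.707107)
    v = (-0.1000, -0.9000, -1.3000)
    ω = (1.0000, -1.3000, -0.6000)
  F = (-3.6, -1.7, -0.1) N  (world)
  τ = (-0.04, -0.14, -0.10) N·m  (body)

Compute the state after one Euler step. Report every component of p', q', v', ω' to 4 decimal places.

p' = (2.0950, 1.9550, 2.7350)
q' = (-0.6958, 0.0053, 0.0406, 0.7170)
v' = (-0.1720, -0.9340, -1.3020)
ω' = (0.9305, -1.3833, -0.5986)

new position p' = (2.0950, 1.9550, 2.7350)
v + (F/m)dt = (-0.1720, -0.9340, -1.3020)
α = I⁻¹(τ − ω×Iω) = (-1.3900, -1.6667, 0.0286)
ω + α·dt = (0.9305, -1.3833, -0.5986)
Hamilton product q⊗(0,ω) = (0.4242642, 0.2121321, 1.6263461, 0.4242642)
updated quaternion q' = (-0.6958, 0.0053, 0.0406, 0.7170)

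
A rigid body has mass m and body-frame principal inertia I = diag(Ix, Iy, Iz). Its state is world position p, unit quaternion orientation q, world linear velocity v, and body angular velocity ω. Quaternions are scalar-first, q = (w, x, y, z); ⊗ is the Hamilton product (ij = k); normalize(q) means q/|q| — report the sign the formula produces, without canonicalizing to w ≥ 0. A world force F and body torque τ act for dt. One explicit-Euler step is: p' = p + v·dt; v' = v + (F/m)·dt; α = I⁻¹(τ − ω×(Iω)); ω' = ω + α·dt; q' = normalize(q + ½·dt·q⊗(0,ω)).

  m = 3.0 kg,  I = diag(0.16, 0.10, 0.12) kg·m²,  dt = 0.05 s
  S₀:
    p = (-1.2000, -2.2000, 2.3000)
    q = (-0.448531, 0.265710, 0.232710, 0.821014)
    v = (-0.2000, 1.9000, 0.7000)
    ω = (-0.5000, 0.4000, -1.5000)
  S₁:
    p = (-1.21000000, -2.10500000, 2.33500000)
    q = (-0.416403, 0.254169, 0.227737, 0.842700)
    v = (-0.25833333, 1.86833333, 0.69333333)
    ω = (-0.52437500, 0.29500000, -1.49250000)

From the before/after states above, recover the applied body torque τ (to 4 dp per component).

τ = (-0.0900, -0.1800, 0.0300)

rate change Δω = (-0.02437500, -0.10500000, 0.00750000)
precession coupling = (-0.0120, 0.0300, 0.0120)
applied torque τ = (-0.0900, -0.1800, 0.0300)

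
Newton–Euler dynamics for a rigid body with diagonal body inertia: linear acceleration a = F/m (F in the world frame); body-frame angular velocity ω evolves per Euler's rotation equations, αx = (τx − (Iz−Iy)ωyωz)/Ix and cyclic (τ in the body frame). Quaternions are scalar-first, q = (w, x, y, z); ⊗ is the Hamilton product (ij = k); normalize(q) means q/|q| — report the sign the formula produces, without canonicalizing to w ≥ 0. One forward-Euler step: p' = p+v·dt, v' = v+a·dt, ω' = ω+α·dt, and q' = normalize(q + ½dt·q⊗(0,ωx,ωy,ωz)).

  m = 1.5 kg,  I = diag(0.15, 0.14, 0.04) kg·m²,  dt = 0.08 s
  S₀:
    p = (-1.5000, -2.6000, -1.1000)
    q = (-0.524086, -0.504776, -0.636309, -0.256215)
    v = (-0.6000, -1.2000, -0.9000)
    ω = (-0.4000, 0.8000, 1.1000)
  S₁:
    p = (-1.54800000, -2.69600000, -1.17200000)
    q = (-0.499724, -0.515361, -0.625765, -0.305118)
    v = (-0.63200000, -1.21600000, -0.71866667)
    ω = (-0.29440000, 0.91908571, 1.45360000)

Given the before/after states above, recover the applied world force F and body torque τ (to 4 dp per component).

F = (-0.6000, -0.3000, 3.4000)
τ = (0.1100, 0.1600, 0.1800)

Δω = ω₁−ω₀ = (0.10560000, 0.11908571, 0.35360000)
gyro term ω₀×Iω₀ = (-0.0880, -0.0484, 0.0032)
applied torque τ = (0.1100, 0.1600, 0.1800)
v₁ − v₀ = (-0.03200000, -0.01600000, 0.18133333)
F = m·Δv/dt = (-0.6000, -0.3000, 3.4000)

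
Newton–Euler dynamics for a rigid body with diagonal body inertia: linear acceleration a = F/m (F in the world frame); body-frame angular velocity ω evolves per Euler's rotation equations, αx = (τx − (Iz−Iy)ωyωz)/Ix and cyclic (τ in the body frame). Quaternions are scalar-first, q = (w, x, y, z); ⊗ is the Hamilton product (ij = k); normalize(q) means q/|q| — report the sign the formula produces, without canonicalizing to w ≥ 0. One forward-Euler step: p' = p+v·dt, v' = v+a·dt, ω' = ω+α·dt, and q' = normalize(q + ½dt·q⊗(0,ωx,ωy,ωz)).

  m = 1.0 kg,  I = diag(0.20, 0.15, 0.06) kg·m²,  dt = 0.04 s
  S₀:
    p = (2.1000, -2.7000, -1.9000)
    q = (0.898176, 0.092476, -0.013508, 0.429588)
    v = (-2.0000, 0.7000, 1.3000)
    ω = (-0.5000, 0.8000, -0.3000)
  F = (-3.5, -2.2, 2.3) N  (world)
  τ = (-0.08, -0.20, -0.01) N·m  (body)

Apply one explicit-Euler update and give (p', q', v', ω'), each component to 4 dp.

p' = (2.0200, -2.6720, -1.8480)
q' = (0.9017, 0.0767, -0.0029, 0.4255)
v' = (-2.1400, 0.6120, 1.3920)
ω' = (-0.5203, 0.7411, -0.3200)

precession coupling ω×(Iω) = (0.0216, 0.0210, 0.0200)
angular accel α = (-0.5080, -1.4733, -0.5000)
new body rate ω' = (-0.5203, 0.7411, -0.3200)
Hamilton product q⊗(0,ω) = (0.1859208, -0.7887060, 0.5314896, -0.2022260)
q + ½dt·q⊗(0,ω), renormalized = (0.9017, 0.0767, -0.0029, 0.4255)
linear accel F/m = (-3.5000, -2.2000, 2.3000)
p + v·dt = (2.0200, -2.6720, -1.8480)
v + (F/m)dt = (-2.1400, 0.6120, 1.3920)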